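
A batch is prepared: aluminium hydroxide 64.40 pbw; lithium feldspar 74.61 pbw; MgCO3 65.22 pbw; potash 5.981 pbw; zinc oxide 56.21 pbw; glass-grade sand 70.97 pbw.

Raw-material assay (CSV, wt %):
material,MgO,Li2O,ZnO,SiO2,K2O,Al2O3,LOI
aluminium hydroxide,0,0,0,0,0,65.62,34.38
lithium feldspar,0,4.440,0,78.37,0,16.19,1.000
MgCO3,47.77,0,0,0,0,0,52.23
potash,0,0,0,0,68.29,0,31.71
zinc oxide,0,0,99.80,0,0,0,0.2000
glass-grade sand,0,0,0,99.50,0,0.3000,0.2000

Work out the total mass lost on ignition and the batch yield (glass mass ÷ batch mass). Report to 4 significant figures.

LOI loss = 59.10 pbw; glass = 278.3 pbw; yield = 82.48%

Full precision is held in all steps — the intermediate values are printed rounded off to 4 significant figures when written out; a single rounding completes every reported figure. The derived quantities (the six compositions, net glass mass, the yield, ignition loss, totals) are rebuilt in full precision using the weight values for 278.3 pbw of glass, exactly as shown in problem or answer.
LOI of each material in turn:
  aluminium hydroxide: 64.40 × 0.3438 = 22.14 pbw
  lithium feldspar: 74.61 × 0.01000 = 0.7461 pbw
  MgCO3: 65.22 × 0.5223 = 34.06 pbw
  potash: 5.981 × 0.3171 = 1.897 pbw
  zinc oxide: 56.21 × 0.002000 = 0.1124 pbw
  glass-grade sand: 70.97 × 0.002000 = 0.1419 pbw
Total LOI = 59.10 pbw
Glass = batch − LOI = 337.4 − 59.10 = 278.3 pbw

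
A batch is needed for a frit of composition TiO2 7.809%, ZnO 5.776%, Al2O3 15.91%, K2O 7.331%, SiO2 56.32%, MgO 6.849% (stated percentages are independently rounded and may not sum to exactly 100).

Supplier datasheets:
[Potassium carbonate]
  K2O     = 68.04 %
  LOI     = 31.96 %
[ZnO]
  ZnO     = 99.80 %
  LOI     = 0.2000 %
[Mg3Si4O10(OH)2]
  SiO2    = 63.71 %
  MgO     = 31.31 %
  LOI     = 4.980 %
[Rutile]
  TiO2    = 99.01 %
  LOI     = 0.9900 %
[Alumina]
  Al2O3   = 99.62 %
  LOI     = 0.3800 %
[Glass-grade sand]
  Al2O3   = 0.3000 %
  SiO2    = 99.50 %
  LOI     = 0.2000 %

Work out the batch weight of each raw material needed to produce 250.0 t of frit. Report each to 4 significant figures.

Batch per 250.0 t frit:
  Potassium carbonate: 26.94 t
  ZnO: 14.47 t
  Mg3Si4O10(OH)2: 54.69 t
  Rutile: 19.72 t
  Alumina: 39.61 t
  Glass-grade sand: 106.5 t
Total batch = 261.9 t; LOI loss = 11.92 t; yield = 95.45%

All internal work runs at exact precision in all steps. Working values are displayed, with 4-significant-digit rounding, between the steps; every reported figure is rounded just once. The derived quantities, which include net glass mass, LOI, the yield, six oxide percentages, totals, are carried in exact precision, precisely as stated by the question or the answer, starting from the weights per 250.0 t of glass.
Target oxide masses per 250.0 t frit:
  TiO2: 7.809% × 250.0 = 19.52 t
  ZnO: 5.776% × 250.0 = 14.44 t
  Al2O3: 15.91% × 250.0 = 39.78 t
  K2O: 7.331% × 250.0 = 18.33 t
  SiO2: 56.32% × 250.0 = 140.8 t
  MgO: 6.849% × 250.0 = 17.12 t
Balance tally, oxide-wise, on the weights just shown, for the quoted basis mass (every target is met by its sum net of answer rounding effects):
  TiO2: 19.72·0.9901 = 19.52 t (target 19.52 t)
  ZnO: 14.47·0.9980 = 14.44 t (target 14.44 t)
  Al2O3: 39.61·0.9962 + 106.5·0.003000 = 39.78 t (target 39.78 t)
  K2O: 26.94·0.6804 = 18.33 t (target 18.33 t)
  SiO2: 54.69·0.6371 + 106.5·0.9950 = 140.8 t (target 140.8 t)
  MgO: 54.69·0.3131 = 17.12 t (target 17.12 t)
Glass mass check: Σ batch − LOI loss = 250.0 t (per-oxide target masses sum to 250.0 t; against the stated basis, 250.0 t — differing by rounding only).
Summing the batch: Σ batch = 261.9 t; LOI removed, Σ of batch·LOI: 11.92 t; yield = glass ÷ total batch = 95.45%.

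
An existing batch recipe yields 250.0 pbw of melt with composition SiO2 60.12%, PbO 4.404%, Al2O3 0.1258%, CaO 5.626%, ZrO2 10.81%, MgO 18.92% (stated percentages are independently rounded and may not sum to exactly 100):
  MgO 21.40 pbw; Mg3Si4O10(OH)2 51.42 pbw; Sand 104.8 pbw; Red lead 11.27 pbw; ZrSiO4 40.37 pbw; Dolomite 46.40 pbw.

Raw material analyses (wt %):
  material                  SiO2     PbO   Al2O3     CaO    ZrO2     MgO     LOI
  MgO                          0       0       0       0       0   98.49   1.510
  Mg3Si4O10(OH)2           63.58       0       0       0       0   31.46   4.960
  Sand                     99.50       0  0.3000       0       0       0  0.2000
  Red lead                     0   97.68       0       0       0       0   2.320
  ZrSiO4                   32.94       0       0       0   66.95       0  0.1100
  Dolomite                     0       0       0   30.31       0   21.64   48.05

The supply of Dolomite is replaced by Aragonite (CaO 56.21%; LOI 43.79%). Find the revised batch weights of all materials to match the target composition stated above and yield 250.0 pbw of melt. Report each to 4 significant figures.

Rounding to 4 significant figures extends to every mid-chain value as displayed; full precision is maintained at every stage; every reported result undergoes a single rounding — the derived quantities are carried at exact precision (glass mass, the yield, the six compositions, the totals, LOI) using the weight values at 250.0 pbw of glass, exactly as shown in the problem or the answer.
The oxide mass targets at 250.0 pbw melt:
  SiO2: 60.12% × 250.0 = 150.3 pbw
  PbO: 4.404% × 250.0 = 11.01 pbw
  Al2O3: 0.1258% × 250.0 = 0.3145 pbw
  CaO: 5.626% × 250.0 = 14.06 pbw
  ZrO2: 10.81% × 250.0 = 27.02 pbw
  MgO: 18.92% × 250.0 = 47.30 pbw
Mass-balance tally per oxide from the weights as reported, on the stated basis (summed amounts equal target values within answer rounding):
  SiO2: 51.42·0.6358 + 104.8·0.9950 + 40.37·0.3294 = 150.3 pbw (target 150.3 pbw)
  PbO: 11.27·0.9768 = 11.01 pbw (target 11.01 pbw)
  Al2O3: 104.8·0.003000 = 0.3144 pbw (target 0.3145 pbw)
  CaO: 25.02·0.5621 = 14.06 pbw (target 14.06 pbw)
  ZrO2: 40.37·0.6695 = 27.03 pbw (target 27.02 pbw)
  MgO: 31.60·0.9849 + 51.42·0.3146 = 47.30 pbw (target 47.30 pbw)
Mass balance on the glass: Σ batch − LOI loss = 250.0 pbw (oxide target masses add up to 250.0 pbw; against the stated basis, 250.0 pbw — any gap is answer rounding).
Batch total: Σ batch = 264.5 pbw; loss to ignition Σ batch·LOI = 14.50 pbw; as yield: glass ÷ batch → 94.52%.

Revised batch per 250.0 pbw melt:
  MgO: 31.60 pbw
  Mg3Si4O10(OH)2: 51.42 pbw
  Sand: 104.8 pbw
  Red lead: 11.27 pbw
  ZrSiO4: 40.37 pbw
  Aragonite: 25.02 pbw
Total batch = 264.5 pbw; LOI loss = 14.50 pbw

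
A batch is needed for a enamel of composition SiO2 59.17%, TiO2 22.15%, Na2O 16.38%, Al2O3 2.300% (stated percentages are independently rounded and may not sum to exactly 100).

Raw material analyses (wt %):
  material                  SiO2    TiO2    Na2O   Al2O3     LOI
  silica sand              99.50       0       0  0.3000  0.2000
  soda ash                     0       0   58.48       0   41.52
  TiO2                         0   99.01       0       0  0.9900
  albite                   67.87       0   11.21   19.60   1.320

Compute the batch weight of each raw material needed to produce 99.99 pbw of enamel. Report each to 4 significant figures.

Every computation holds exact precision from start to finish — mid-chain values are shown, with 4-significant-digit rounding, on the page. Exactly one rounding is applied to every reported result — all derived quantities are computed at exact precision (the totals, four oxide percentages, the yield, LOI, glass mass) using the weight values for 99.99 pbw of glass, as given in the question or the answer.
Target masses of each oxide per 99.99 pbw enamel:
  SiO2: 59.17% × 99.99 = 59.16 pbw
  TiO2: 22.15% × 99.99 = 22.15 pbw
  Na2O: 16.38% × 99.99 = 16.38 pbw
  Al2O3: 2.300% × 99.99 = 2.300 pbw
Sums-versus-targets review working from each reported weight, for the quoted basis mass (oxide sums agree with the targets modulo rounding of the values):
  SiO2: 52.00·0.9950 + 10.94·0.6787 = 59.16 pbw (target 59.16 pbw)
  TiO2: 22.37·0.9901 = 22.15 pbw (target 22.15 pbw)
  Na2O: 25.91·0.5848 + 10.94·0.1121 = 16.38 pbw (target 16.38 pbw)
  Al2O3: 52.00·0.003000 + 10.94·0.1960 = 2.300 pbw (target 2.300 pbw)
Glass-mass closure: batch total minus LOI = 99.99 pbw (per-oxide target masses sum to 99.99 pbw; the stated basis being 99.99 pbw — a pure rounding effect).
Batch grand total — Σ batch = 111.2 pbw; ignition loss, Σ(batch × LOI) = 11.23 pbw; the yield ratio, glass ÷ batch: 89.90%.

Batch per 99.99 pbw enamel:
  silica sand: 52.00 pbw
  soda ash: 25.91 pbw
  TiO2: 22.37 pbw
  albite: 10.94 pbw
Total batch = 111.2 pbw; LOI loss = 11.23 pbw; yield = 89.90%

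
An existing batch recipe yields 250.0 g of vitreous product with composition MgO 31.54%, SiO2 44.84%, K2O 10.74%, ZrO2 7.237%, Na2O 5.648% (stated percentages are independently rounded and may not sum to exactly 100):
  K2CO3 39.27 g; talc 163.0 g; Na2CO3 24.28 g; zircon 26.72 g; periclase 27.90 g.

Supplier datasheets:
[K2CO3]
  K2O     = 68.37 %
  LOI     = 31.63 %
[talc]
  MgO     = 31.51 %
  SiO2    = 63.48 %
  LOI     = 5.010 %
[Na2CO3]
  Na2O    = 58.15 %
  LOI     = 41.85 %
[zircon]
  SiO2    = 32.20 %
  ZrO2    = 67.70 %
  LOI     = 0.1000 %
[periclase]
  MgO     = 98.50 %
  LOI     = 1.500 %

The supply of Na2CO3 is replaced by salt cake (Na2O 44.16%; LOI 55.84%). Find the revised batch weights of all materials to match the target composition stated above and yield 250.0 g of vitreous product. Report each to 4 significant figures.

The intermediate values are printed (rounded to four significant digits) within the worked lines. Every computation holds full float precision from start to finish — every reported figure is rounded exactly once — all derived quantities are re-derived from the weighed amounts on 250.0 g of glass in full float precision (ignition loss, the totals, the five compositions, glass mass, the yield) exactly as shown in the problem or the answer.
The oxide mass targets at 250.0 g vitreous product:
  MgO: 31.54% × 250.0 = 78.85 g
  SiO2: 44.84% × 250.0 = 112.1 g
  K2O: 10.74% × 250.0 = 26.85 g
  ZrO2: 7.237% × 250.0 = 18.09 g
  Na2O: 5.648% × 250.0 = 14.12 g
Mass-balance tally per oxide working from each reported weight, at the basis given (oxide sums agree with the targets given rounding of the digits):
  MgO: 163.0·0.3151 + 27.90·0.9850 = 78.84 g (target 78.85 g)
  SiO2: 163.0·0.6348 + 26.72·0.3220 = 112.1 g (target 112.1 g)
  K2O: 39.27·0.6837 = 26.85 g (target 26.85 g)
  ZrO2: 26.72·0.6770 = 18.09 g (target 18.09 g)
  Na2O: 31.97·0.4416 = 14.12 g (target 14.12 g)
The glass-mass cross-check: whole batch net of LOI = 250.0 g (oxide target masses add up to 250.0 g; against the stated basis, 250.0 g — rounding explains the deltas).
Adding the batch up: Σ batch = 288.9 g; loss to ignition Σ batch·LOI = 38.88 g; yield: glass divided by total = 86.54%.

Revised batch per 250.0 g vitreous product:
  K2CO3: 39.27 g
  talc: 163.0 g
  salt cake: 31.97 g
  zircon: 26.72 g
  periclase: 27.90 g
Total batch = 288.9 g; LOI loss = 38.88 g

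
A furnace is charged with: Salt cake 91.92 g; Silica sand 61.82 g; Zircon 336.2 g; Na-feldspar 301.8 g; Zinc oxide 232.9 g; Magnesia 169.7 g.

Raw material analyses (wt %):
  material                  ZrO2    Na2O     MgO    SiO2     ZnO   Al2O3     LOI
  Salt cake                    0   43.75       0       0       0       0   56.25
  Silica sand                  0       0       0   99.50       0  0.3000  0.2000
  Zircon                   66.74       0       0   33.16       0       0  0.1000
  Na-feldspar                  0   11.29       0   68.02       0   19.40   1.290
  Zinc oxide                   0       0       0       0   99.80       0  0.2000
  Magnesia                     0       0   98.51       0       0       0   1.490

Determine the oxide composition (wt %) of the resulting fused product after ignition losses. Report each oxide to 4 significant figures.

The intermediate values are shown, rounded to four significant digits, in the printout. Full float precision is kept in all steps — each reported value carries a single rounding — derived quantities, which include ignition loss, the six compositions, yield, the totals, glass mass, are rebuilt at exact precision, as given in question or answer, starting from the weights at 1135 g of glass.
Mass of each oxide from the mix:
  ZrO2: 336.2·0.6674 = 224.4 g
  Na2O: 91.92·0.4375 + 301.8·0.1129 = 74.29 g
  MgO: 169.7·0.9851 = 167.2 g
  SiO2: 61.82·0.9950 + 336.2·0.3316 + 301.8·0.6802 = 378.3 g
  ZnO: 232.9·0.9980 = 232.4 g
  Al2O3: 61.82·0.003000 + 301.8·0.1940 = 58.73 g
LOI: 91.92·0.5625 + 61.82·0.002000 + 336.2·0.001000 + 301.8·0.01290 + 232.9·0.002000 + 169.7·0.01490 = 59.05 g
Resulting glass, batch − LOI: 1194 − 59.05 = 1135 g (matching Σ of the oxides)
each wt % is 100 × oxide ÷ glass

Glass mass = 1135 g (batch 1194 − LOI 59.05).
Composition: ZrO2 19.76%, Na2O 6.544%, MgO 14.73%, SiO2 33.32%, ZnO 20.47%, Al2O3 5.174%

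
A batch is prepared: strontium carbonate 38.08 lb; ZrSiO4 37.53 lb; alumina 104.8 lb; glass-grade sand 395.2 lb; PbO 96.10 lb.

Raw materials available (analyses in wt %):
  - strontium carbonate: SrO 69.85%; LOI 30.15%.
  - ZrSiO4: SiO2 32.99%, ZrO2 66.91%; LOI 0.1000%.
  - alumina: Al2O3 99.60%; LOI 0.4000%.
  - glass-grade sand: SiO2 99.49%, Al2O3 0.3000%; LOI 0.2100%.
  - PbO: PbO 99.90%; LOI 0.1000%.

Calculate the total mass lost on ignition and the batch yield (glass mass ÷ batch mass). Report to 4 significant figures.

In-progress results are displayed, rounded to 4 significant figures, in the printout; exact precision is kept in all steps; each reported number carries a single rounding — derived quantities, including totals, five oxide percentages, net glass mass, yield, ignition loss, are re-derived from the batch weights on 658.8 lb of glass at full float precision as given in the problem or answer text.
Material-by-material LOI:
  strontium carbonate: 38.08 × 0.3015 = 11.48 lb
  ZrSiO4: 37.53 × 0.001000 = 0.03753 lb
  alumina: 104.8 × 0.004000 = 0.4192 lb
  glass-grade sand: 395.2 × 0.002100 = 0.8299 lb
  PbO: 96.10 × 0.001000 = 0.09610 lb
Total LOI = 12.86 lb
Glass = batch − LOI = 671.7 − 12.86 = 658.8 lb

LOI loss = 12.86 lb; glass = 658.8 lb; yield = 98.08%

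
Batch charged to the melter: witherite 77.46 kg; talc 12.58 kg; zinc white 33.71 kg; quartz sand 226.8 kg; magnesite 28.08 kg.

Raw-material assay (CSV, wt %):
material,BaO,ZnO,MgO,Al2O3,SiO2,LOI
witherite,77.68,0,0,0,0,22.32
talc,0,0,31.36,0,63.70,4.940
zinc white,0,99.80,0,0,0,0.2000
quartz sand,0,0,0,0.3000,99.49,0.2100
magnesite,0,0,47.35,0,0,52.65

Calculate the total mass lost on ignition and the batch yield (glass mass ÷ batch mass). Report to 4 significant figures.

In-progress results appear, rounded to four significant digits, in the working — exact precision is maintained at every stage — each reported value takes exactly one rounding; the derived quantities (net glass mass, five oxide percentages, yield, LOI, the totals) are computed at exact precision from the batch weights on 345.4 kg of glass, precisely as stated by the problem or answer text.
Loss on ignition, line by line:
  witherite: 77.46 × 0.2232 = 17.29 kg
  talc: 12.58 × 0.04940 = 0.6215 kg
  zinc white: 33.71 × 0.002000 = 0.06742 kg
  quartz sand: 226.8 × 0.002100 = 0.4763 kg
  magnesite: 28.08 × 0.5265 = 14.78 kg
Total LOI = 33.24 kg
Glass = batch − LOI = 378.6 − 33.24 = 345.4 kg

LOI loss = 33.24 kg; glass = 345.4 kg; yield = 91.22%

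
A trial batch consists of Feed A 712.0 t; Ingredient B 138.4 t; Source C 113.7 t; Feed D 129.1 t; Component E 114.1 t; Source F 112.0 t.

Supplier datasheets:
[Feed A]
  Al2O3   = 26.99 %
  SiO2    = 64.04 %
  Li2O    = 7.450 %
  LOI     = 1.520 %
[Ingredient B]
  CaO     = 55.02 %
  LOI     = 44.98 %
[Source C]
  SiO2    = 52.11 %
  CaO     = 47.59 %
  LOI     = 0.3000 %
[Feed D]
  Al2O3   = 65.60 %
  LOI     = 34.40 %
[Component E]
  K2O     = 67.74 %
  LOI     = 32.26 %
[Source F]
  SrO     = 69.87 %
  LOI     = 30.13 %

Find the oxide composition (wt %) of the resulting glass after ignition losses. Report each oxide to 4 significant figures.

Glass mass = 1131 t (batch 1319 − LOI 188.4).
Composition: K2O 6.834%, Al2O3 24.48%, SrO 6.920%, SiO2 45.56%, Li2O 4.690%, CaO 11.52%

Intermediates are printed (rounded to 4 significant figures) between the steps; all arithmetic runs at exact precision through the solve — a single rounding produces every reported number — the derived quantities (the six compositions, the totals, ignition loss, glass mass, yield) are re-derived at exact precision from the weighed amounts on 1131 t of glass, as they appear in the problem or answer text.
Oxide-by-oxide delivered mass:
  K2O: 114.1·0.6774 = 77.29 t
  Al2O3: 712.0·0.2699 + 129.1·0.6560 = 276.9 t
  SrO: 112.0·0.6987 = 78.25 t
  SiO2: 712.0·0.6404 + 113.7·0.5211 = 515.2 t
  Li2O: 712.0·0.07450 = 53.04 t
  CaO: 138.4·0.5502 + 113.7·0.4759 = 130.3 t
LOI: 712.0·0.01520 + 138.4·0.4498 + 113.7·0.003000 + 129.1·0.3440 + 114.1·0.3226 + 112.0·0.3013 = 188.4 t
Net of LOI, the glass mass = 1319 − 188.4 = 1131 t (= Σ oxide masses)
wt % = 100 × oxide mass / glass mass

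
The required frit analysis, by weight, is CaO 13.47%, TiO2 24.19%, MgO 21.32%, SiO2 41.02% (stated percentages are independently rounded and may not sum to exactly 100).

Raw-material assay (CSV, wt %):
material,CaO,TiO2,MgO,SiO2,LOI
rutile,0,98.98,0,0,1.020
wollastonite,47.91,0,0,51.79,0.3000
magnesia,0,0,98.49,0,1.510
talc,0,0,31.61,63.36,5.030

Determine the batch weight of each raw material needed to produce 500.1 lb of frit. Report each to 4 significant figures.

Batch per 500.1 lb frit:
  rutile: 122.2 lb
  wollastonite: 140.6 lb
  magnesia: 41.23 lb
  talc: 208.8 lb
Total batch = 512.8 lb; LOI loss = 12.79 lb; yield = 97.51%

Rounding to 4 significant figures extends to every mid-chain value as shown — all internal work carries full float precision at every stage; exactly one rounding lands on every reported figure; all derived quantities (LOI, the yield, the totals, the four compositions, net glass mass) are computed in full float precision from the batch weights on 500.1 lb of glass, exactly as shown in either problem or answer.
The oxide mass targets at 500.1 lb frit:
  CaO: 13.47% × 500.1 = 67.36 lb
  TiO2: 24.19% × 500.1 = 121.0 lb
  MgO: 21.32% × 500.1 = 106.6 lb
  SiO2: 41.02% × 500.1 = 205.1 lb
Mass-balance tally per oxide per the reported batch figures, versus the basis set out (sums match the target masses inside rounding margins):
  CaO: 140.6·0.4791 = 67.36 lb (target 67.36 lb)
  TiO2: 122.2·0.9898 = 121.0 lb (target 121.0 lb)
  MgO: 41.23·0.9849 + 208.8·0.3161 = 106.6 lb (target 106.6 lb)
  SiO2: 140.6·0.5179 + 208.8·0.6336 = 205.1 lb (target 205.1 lb)
Glass-mass bookkeeping: total charge less LOI = 500.0 lb (oxide target masses add up to 500.1 lb; with the basis standing at 500.1 lb — gaps are rounding artifacts).
Batch total: Σ batch = 512.8 lb; LOI removed, Σ of batch·LOI: 12.79 lb; yield, glass over the total, = 97.51%.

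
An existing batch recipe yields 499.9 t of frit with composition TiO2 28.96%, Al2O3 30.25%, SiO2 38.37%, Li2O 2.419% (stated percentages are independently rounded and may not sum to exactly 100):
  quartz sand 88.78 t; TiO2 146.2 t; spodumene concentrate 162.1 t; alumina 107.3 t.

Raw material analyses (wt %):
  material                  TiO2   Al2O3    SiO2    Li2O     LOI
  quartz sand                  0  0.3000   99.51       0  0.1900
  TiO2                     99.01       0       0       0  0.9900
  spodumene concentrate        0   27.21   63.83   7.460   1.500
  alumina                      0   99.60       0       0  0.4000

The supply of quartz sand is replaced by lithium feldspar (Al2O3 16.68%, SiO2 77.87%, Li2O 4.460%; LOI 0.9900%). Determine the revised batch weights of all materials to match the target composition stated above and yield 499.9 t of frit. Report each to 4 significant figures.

Revised batch per 499.9 t frit:
  lithium feldspar: 222.5 t
  TiO2: 146.2 t
  spodumene concentrate: 29.09 t
  alumina: 106.6 t
Total batch = 504.4 t; LOI loss = 4.513 t

Every computation runs at full float precision at each step — working values are printed, rounded to 4 significant figures, in the working; each reported value takes exactly one rounding. The derived quantities, which include four oxide percentages, glass mass, the totals, the yield, ignition loss, are re-derived at exact precision, exactly as shown in the problem or answer text, from the batch weights at 499.9 t of glass.
Target masses of each oxide per 499.9 t frit:
  TiO2: 28.96% × 499.9 = 144.8 t
  Al2O3: 30.25% × 499.9 = 151.2 t
  SiO2: 38.37% × 499.9 = 191.8 t
  Li2O: 2.419% × 499.9 = 12.09 t
Mass-balance tally per oxide applying the batch weights above, for the quoted basis mass (each sum matches its target mass modulo rounding of the values):
  TiO2: 146.2·0.9901 = 144.8 t (target 144.8 t)
  Al2O3: 222.5·0.1668 + 29.09·0.2721 + 106.6·0.9960 = 151.2 t (target 151.2 t)
  SiO2: 222.5·0.7787 + 29.09·0.6383 = 191.8 t (target 191.8 t)
  Li2O: 222.5·0.04460 + 29.09·0.07460 = 12.09 t (target 12.09 t)
The glass-mass cross-check: the batch minus its LOI: 499.9 t (the targets, summed, come to 499.9 t; the stated basis being 499.9 t — deltas are rounding alone).
Whole-batch sum: Σ batch = 504.4 t; ignition loss, Σ(batch × LOI) = 4.513 t; the yield ratio, glass ÷ batch: 99.11%.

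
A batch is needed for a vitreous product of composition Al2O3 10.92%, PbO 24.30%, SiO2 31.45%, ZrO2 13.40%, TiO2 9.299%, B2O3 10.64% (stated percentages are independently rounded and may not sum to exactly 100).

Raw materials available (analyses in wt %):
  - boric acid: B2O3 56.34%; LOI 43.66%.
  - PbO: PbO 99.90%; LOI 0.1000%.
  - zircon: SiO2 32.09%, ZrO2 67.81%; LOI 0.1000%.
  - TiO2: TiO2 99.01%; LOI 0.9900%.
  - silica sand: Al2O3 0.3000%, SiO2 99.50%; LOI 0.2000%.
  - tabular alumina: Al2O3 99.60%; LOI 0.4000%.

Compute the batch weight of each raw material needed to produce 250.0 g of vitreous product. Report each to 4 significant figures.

Each numeric step maintains full precision all the way through. The intermediate values are shown (rounded to 4 significant figures) in the printout; exactly one rounding goes into each reported result; all derived quantities are recomputed from the weighed amounts for 250.0 g of glass in exact precision (the six compositions, the totals, glass mass, LOI, yield), as quoted within question or answer.
Target masses of each oxide per 250.0 g vitreous product:
  Al2O3: 10.92% × 250.0 = 27.30 g
  PbO: 24.30% × 250.0 = 60.75 g
  SiO2: 31.45% × 250.0 = 78.62 g
  ZrO2: 13.40% × 250.0 = 33.50 g
  TiO2: 9.299% × 250.0 = 23.25 g
  B2O3: 10.64% × 250.0 = 26.60 g
Oxide-by-oxide audit from the weights as reported, per the basis as stated (sums match the target masses up to rounding of the answer):
  Al2O3: 63.09·0.003000 + 27.22·0.9960 = 27.30 g (target 27.30 g)
  PbO: 60.81·0.9990 = 60.75 g (target 60.75 g)
  SiO2: 49.40·0.3209 + 63.09·0.9950 = 78.63 g (target 78.62 g)
  ZrO2: 49.40·0.6781 = 33.50 g (target 33.50 g)
  TiO2: 23.48·0.9901 = 23.25 g (target 23.25 g)
  B2O3: 47.21·0.5634 = 26.60 g (target 26.60 g)
Mass balance on the glass: the batch minus its LOI: 250.0 g (the targets, summed, come to 250.0 g; basis as stated: 250.0 g — rounding explains the deltas).
Summing the batch: Σ batch = 271.2 g; LOI removed, Σ of batch·LOI: 21.19 g; yield, glass over the total, = 92.19%.

Batch per 250.0 g vitreous product:
  boric acid: 47.21 g
  PbO: 60.81 g
  zircon: 49.40 g
  TiO2: 23.48 g
  silica sand: 63.09 g
  tabular alumina: 27.22 g
Total batch = 271.2 g; LOI loss = 21.19 g; yield = 92.19%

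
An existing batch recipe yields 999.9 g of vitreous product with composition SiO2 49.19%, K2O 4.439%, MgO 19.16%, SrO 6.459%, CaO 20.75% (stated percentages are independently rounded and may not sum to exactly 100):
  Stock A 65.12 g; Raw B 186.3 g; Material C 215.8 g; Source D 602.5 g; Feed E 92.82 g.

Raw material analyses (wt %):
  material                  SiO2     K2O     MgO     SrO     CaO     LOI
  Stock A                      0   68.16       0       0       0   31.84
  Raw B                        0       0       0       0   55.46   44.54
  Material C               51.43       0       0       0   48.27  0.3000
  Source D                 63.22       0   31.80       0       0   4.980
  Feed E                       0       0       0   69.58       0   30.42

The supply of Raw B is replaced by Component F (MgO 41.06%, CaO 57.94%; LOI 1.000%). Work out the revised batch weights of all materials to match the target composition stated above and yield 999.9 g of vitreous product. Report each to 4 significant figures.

Revised batch per 999.9 g vitreous product:
  Stock A: 65.12 g
  Component F: 76.79 g
  Material C: 337.7 g
  Source D: 503.3 g
  Feed E: 92.82 g
Total batch = 1076 g; LOI loss = 75.82 g

Every computation maintains full float precision at every stage. Working values are printed rounded to four significant digits in the printout — every reported number takes just one rounding; the derived quantities, which include the five compositions, ignition loss, totals, yield, net glass mass, are recomputed in exact precision, as written in either problem or answer, from the batch weights at 999.9 g of glass.
Target oxide masses per 999.9 g vitreous product:
  SiO2: 49.19% × 999.9 = 491.9 g
  K2O: 4.439% × 999.9 = 44.39 g
  MgO: 19.16% × 999.9 = 191.6 g
  SrO: 6.459% × 999.9 = 64.58 g
  CaO: 20.75% × 999.9 = 207.5 g
Checking each oxide sum using the reported weights, at the basis given (sums match the target masses net of answer rounding effects):
  SiO2: 337.7·0.5143 + 503.3·0.6322 = 491.9 g (target 491.9 g)
  K2O: 65.12·0.6816 = 44.39 g (target 44.39 g)
  MgO: 76.79·0.4106 + 503.3·0.3180 = 191.6 g (target 191.6 g)
  SrO: 92.82·0.6958 = 64.58 g (target 64.58 g)
  CaO: 76.79·0.5794 + 337.7·0.4827 = 207.5 g (target 207.5 g)
Glass-mass bookkeeping: whole batch net of LOI = 999.9 g (summing oxide targets gives 999.9 g; basis as stated: 999.9 g — differing by rounding only).
Whole-batch sum: Σ batch = 1076 g; ignition loss, Σ(batch × LOI) = 75.82 g; yield, glass over the total, = 92.95%.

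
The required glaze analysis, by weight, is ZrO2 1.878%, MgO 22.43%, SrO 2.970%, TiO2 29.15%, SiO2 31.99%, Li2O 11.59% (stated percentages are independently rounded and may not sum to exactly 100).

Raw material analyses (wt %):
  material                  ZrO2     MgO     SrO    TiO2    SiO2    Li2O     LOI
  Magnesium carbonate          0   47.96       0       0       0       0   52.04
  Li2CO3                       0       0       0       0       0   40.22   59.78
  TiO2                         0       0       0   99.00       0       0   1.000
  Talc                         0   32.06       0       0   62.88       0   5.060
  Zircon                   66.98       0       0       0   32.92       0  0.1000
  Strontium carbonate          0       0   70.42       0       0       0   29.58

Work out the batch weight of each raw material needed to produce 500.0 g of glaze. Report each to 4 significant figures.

Batch per 500.0 g glaze:
  Magnesium carbonate: 68.71 g
  Li2CO3: 144.1 g
  TiO2: 147.2 g
  Talc: 247.0 g
  Zircon: 14.02 g
  Strontium carbonate: 21.09 g
Total batch = 642.1 g; LOI loss = 142.1 g; yield = 77.87%

Mid-chain values are displayed (rounded to four significant figures) alongside each step. The whole derivation keeps exact precision throughout — every reported result is rounded exactly once. The derived quantities are carried from the batch weights on 500.0 g of glass at exact precision (yield, net glass mass, LOI, six oxide percentages, totals) as given in the question or the answer.
Per-oxide target masses for 500.0 g glaze:
  ZrO2: 1.878% × 500.0 = 9.390 g
  MgO: 22.43% × 500.0 = 112.2 g
  SrO: 2.970% × 500.0 = 14.85 g
  TiO2: 29.15% × 500.0 = 145.8 g
  SiO2: 31.99% × 500.0 = 160.0 g
  Li2O: 11.59% × 500.0 = 57.95 g
Mass-balance tally per oxide using the reported weights, versus the basis set out (oxide sums agree with the targets exact up to rounding of places):
  ZrO2: 14.02·0.6698 = 9.391 g (target 9.390 g)
  MgO: 68.71·0.4796 + 247.0·0.3206 = 112.1 g (target 112.2 g)
  SrO: 21.09·0.7042 = 14.85 g (target 14.85 g)
  TiO2: 147.2·0.9900 = 145.7 g (target 145.8 g)
  SiO2: 247.0·0.6288 + 14.02·0.3292 = 159.9 g (target 160.0 g)
  Li2O: 144.1·0.4022 = 57.96 g (target 57.95 g)
Glass mass check: total charge less LOI = 500.0 g (per-oxide target masses sum to 500.0 g; basis as stated: 500.0 g — rounding explains the deltas).
Summing the batch: Σ batch = 642.1 g; loss to ignition Σ batch·LOI = 142.1 g; as yield: glass ÷ batch → 77.87%.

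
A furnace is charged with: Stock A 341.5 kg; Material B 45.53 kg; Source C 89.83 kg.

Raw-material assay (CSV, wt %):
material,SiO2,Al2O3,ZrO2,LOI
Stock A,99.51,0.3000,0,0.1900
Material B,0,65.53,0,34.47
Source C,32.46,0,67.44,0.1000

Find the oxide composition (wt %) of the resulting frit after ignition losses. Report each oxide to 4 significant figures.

Every computation maintains exact precision in every operation; working values are printed rounded off to 4 significant figures at each printed step — a single rounding yields every reported figure; derived quantities, including glass mass, three oxide percentages, ignition loss, yield, totals, are rebuilt using the weight values at 460.4 kg of glass in full float precision, as set out in question or answer.
Per-oxide mass from batch:
  SiO2: 341.5·0.9951 + 89.83·0.3246 = 369.0 kg
  Al2O3: 341.5·0.003000 + 45.53·0.6553 = 30.86 kg
  ZrO2: 89.83·0.6744 = 60.58 kg
LOI: 341.5·0.001900 + 45.53·0.3447 + 89.83·0.001000 = 16.43 kg
batch − LOI leaves glass = 476.9 − 16.43 = 460.4 kg (equal to the oxide-mass sum)
each wt % is 100 × oxide ÷ glass

Glass mass = 460.4 kg (batch 476.9 − LOI 16.43).
Composition: SiO2 80.14%, Al2O3 6.703%, ZrO2 13.16%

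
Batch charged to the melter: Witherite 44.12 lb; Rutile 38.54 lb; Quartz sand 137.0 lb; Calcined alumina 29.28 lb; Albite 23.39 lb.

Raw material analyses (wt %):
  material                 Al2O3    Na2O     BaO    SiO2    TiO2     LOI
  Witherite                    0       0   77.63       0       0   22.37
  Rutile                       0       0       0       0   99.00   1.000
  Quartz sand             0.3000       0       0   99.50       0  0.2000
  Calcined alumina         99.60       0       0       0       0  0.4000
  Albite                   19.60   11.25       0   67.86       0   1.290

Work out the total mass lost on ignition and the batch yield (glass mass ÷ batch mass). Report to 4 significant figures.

LOI loss = 10.95 lb; glass = 261.4 lb; yield = 95.98%

Every computation runs at exact precision end to end — intermediates appear, with 4-significant-digit rounding, alongside each step. A single rounding produces each reported value. All derived quantities, including yield, totals, LOI, five oxide percentages, net glass mass, are recomputed from the batch weights at 261.4 lb of glass in full float precision as they appear in the problem or the answer.
Ignition loss by material:
  Witherite: 44.12 × 0.2237 = 9.870 lb
  Rutile: 38.54 × 0.01000 = 0.3854 lb
  Quartz sand: 137.0 × 0.002000 = 0.2740 lb
  Calcined alumina: 29.28 × 0.004000 = 0.1171 lb
  Albite: 23.39 × 0.01290 = 0.3017 lb
Total LOI = 10.95 lb
Glass = batch − LOI = 272.3 − 10.95 = 261.4 lb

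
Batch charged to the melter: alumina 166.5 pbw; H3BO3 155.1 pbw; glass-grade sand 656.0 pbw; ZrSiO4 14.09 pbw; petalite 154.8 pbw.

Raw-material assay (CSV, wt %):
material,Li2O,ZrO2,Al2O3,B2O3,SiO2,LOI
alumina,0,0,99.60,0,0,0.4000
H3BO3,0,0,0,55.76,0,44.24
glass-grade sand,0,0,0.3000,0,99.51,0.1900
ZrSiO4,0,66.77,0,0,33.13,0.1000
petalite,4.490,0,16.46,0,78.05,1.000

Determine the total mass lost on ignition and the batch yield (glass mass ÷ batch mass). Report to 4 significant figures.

LOI loss = 72.09 pbw; glass = 1074 pbw; yield = 93.71%

Full precision is held from first step to last; rounding to 4 significant figures governs each working value as displayed; a single rounding yields every reported number; the derived quantities, including the yield, the totals, net glass mass, LOI, the five compositions, are recomputed starting from the weights on 1074 pbw of glass in full float precision exactly as printed in the problem or the answer.
Material-by-material LOI:
  alumina: 166.5 × 0.004000 = 0.6660 pbw
  H3BO3: 155.1 × 0.4424 = 68.62 pbw
  glass-grade sand: 656.0 × 0.001900 = 1.246 pbw
  ZrSiO4: 14.09 × 0.001000 = 0.01409 pbw
  petalite: 154.8 × 0.01000 = 1.548 pbw
Total LOI = 72.09 pbw
Glass = batch − LOI = 1146 − 72.09 = 1074 pbw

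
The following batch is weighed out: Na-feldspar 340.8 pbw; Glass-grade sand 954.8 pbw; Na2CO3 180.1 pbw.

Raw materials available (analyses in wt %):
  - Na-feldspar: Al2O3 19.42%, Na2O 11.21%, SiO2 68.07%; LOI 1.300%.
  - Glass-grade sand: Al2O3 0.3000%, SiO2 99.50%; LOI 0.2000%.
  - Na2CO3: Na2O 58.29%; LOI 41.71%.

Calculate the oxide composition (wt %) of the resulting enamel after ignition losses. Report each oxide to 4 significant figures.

Glass mass = 1394 pbw (batch 1476 − LOI 81.46).
Composition: Al2O3 4.952%, Na2O 10.27%, SiO2 84.78%

Mid-chain values are printed (rounded to four significant digits) on the page; the working math holds full float precision at every stage — every reported result is rounded exactly once; all derived quantities, including the three compositions, yield, glass mass, ignition loss, the totals, are carried using the weight values per 1394 pbw of glass at full float precision, as set out in the question or the answer.
What the batch supplies per oxide:
  Al2O3: 340.8·0.1942 + 954.8·0.003000 = 69.05 pbw
  Na2O: 340.8·0.1121 + 180.1·0.5829 = 143.2 pbw
  SiO2: 340.8·0.6807 + 954.8·0.9950 = 1182 pbw
LOI: 340.8·0.01300 + 954.8·0.002000 + 180.1·0.4171 = 81.46 pbw
Net of LOI, the glass mass = 1476 − 81.46 = 1394 pbw (matching Σ of the oxides)
percent by weight: oxide/glass ×100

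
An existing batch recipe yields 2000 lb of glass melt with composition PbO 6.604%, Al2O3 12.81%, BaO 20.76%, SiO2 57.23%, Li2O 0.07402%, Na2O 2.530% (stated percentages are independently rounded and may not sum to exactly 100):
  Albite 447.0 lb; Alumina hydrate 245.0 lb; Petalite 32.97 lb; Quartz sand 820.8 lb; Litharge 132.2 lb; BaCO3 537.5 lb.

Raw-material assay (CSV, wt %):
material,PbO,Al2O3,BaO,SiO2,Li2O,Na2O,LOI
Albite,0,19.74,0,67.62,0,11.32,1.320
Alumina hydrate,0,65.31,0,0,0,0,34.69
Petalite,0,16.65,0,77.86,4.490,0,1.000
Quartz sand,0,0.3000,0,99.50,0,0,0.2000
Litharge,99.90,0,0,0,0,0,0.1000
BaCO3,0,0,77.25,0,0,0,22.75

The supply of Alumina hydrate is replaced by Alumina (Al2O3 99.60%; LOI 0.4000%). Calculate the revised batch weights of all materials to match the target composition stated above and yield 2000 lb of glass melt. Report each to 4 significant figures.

Revised batch per 2000 lb glass melt:
  Albite: 447.0 lb
  Alumina: 160.7 lb
  Petalite: 32.97 lb
  Quartz sand: 820.8 lb
  Litharge: 132.2 lb
  BaCO3: 537.5 lb
Total batch = 2131 lb; LOI loss = 130.9 lb

The intermediate values appear (rounded to four significant digits) when written out; all internal work holds full precision end to end. A single rounding produces each reported value; derived quantities are computed at full float precision (the yield, net glass mass, the six compositions, the totals, LOI) starting from the weights on 2000 lb of glass exactly as printed in the question or the answer.
Per-oxide target masses for 2000 lb glass melt:
  PbO: 6.604% × 2000 = 132.1 lb
  Al2O3: 12.81% × 2000 = 256.2 lb
  BaO: 20.76% × 2000 = 415.2 lb
  SiO2: 57.23% × 2000 = 1145 lb
  Li2O: 0.07402% × 2000 = 1.480 lb
  Na2O: 2.530% × 2000 = 50.60 lb
A balance pass over the oxides, working from each reported weight, per the basis as stated (sum by sum, the targets are met once rounding is allowed for):
  PbO: 132.2·0.9990 = 132.1 lb (target 132.1 lb)
  Al2O3: 447.0·0.1974 + 160.7·0.9960 + 32.97·0.1665 + 820.8·0.003000 = 256.2 lb (target 256.2 lb)
  BaO: 537.5·0.7725 = 415.2 lb (target 415.2 lb)
  SiO2: 447.0·0.6762 + 32.97·0.7786 + 820.8·0.9950 = 1145 lb (target 1145 lb)
  Li2O: 32.97·0.04490 = 1.480 lb (target 1.480 lb)
  Na2O: 447.0·0.1132 = 50.60 lb (target 50.60 lb)
Glass-mass closure: batch Σ − ignition loss = 2000 lb (the Σ of target masses is 2000 lb; the stated basis being 2000 lb — gaps are rounding artifacts).
Batch total: Σ batch = 2131 lb; Σ batch·LOI gives LOI loss = 130.9 lb; yield: glass divided by total = 93.86%.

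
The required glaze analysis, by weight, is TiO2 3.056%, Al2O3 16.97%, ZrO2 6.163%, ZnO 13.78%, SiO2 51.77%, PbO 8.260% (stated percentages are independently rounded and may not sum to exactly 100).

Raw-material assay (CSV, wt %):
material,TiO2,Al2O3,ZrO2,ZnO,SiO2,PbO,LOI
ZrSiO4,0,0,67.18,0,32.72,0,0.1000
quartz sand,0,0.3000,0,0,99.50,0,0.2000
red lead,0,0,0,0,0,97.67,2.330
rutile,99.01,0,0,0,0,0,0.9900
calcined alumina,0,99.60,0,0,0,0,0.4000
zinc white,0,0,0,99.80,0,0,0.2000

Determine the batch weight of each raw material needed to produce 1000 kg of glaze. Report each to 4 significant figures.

Batch per 1000 kg glaze:
  ZrSiO4: 91.74 kg
  quartz sand: 490.1 kg
  red lead: 84.57 kg
  rutile: 30.87 kg
  calcined alumina: 168.9 kg
  zinc white: 138.1 kg
Total batch = 1004 kg; LOI loss = 4.300 kg; yield = 99.57%

Working values are shown, rounded to four significant figures, as written — each numeric step keeps exact precision from start to finish — each reported figure takes exactly one rounding; derived quantities (LOI, the six compositions, the totals, glass mass, yield) are carried starting from the weights per 1000 kg of glass at exact precision as set out in question or answer.
Per-oxide target masses for 1000 kg glaze:
  TiO2: 3.056% × 1000 = 30.56 kg
  Al2O3: 16.97% × 1000 = 169.7 kg
  ZrO2: 6.163% × 1000 = 61.63 kg
  ZnO: 13.78% × 1000 = 137.8 kg
  SiO2: 51.77% × 1000 = 517.7 kg
  PbO: 8.260% × 1000 = 82.60 kg
Verifying the oxide balance applying the batch weights above, relative to the basis at hand (target by target, the sums agree given rounding of the digits):
  TiO2: 30.87·0.9901 = 30.56 kg (target 30.56 kg)
  Al2O3: 490.1·0.003000 + 168.9·0.9960 = 169.7 kg (target 169.7 kg)
  ZrO2: 91.74·0.6718 = 61.63 kg (target 61.63 kg)
  ZnO: 138.1·0.9980 = 137.8 kg (target 137.8 kg)
  SiO2: 91.74·0.3272 + 490.1·0.9950 = 517.7 kg (target 517.7 kg)
  PbO: 84.57·0.9767 = 82.60 kg (target 82.60 kg)
Glass-mass closure: total charge less LOI = 1000 kg (oxide target masses add up to 1000 kg; basis as stated: 1000 kg — a pure rounding effect).
Batch grand total — Σ batch = 1004 kg; Σ batch·LOI gives LOI loss = 4.300 kg; yield = glass ÷ total batch = 99.57%.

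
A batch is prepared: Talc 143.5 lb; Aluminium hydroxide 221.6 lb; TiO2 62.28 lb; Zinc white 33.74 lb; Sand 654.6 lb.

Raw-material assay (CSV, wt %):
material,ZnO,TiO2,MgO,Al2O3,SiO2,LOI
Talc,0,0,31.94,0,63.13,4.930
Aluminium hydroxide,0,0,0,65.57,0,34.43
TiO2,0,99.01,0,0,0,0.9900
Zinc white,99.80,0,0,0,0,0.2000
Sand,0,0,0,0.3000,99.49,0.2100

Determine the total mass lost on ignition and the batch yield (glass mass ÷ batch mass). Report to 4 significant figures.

LOI loss = 85.43 lb; glass = 1030 lb; yield = 92.34%

Values along the way appear with 4-significant-digit rounding at each printed step — every computation holds exact precision from first step to last; exactly one rounding is applied to each reported value — derived quantities are re-derived at full float precision (LOI, net glass mass, the totals, the yield, the five compositions) starting from the weights for 1030 lb of glass, exactly as shown in problem or answer.
Material-by-material LOI:
  Talc: 143.5 × 0.04930 = 7.075 lb
  Aluminium hydroxide: 221.6 × 0.3443 = 76.30 lb
  TiO2: 62.28 × 0.009900 = 0.6166 lb
  Zinc white: 33.74 × 0.002000 = 0.06748 lb
  Sand: 654.6 × 0.002100 = 1.375 lb
Total LOI = 85.43 lb
Glass = batch − LOI = 1116 − 85.43 = 1030 lb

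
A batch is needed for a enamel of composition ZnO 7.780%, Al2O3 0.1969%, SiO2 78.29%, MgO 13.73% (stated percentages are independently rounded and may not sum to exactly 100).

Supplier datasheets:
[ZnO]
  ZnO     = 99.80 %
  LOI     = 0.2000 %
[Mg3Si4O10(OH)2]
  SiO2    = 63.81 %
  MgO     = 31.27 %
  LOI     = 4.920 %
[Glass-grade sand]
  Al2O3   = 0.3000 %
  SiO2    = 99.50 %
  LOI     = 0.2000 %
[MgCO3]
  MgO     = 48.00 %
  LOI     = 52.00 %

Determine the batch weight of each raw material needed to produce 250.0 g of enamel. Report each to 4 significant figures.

Batch per 250.0 g enamel:
  ZnO: 19.49 g
  Mg3Si4O10(OH)2: 50.87 g
  Glass-grade sand: 164.1 g
  MgCO3: 38.37 g
Total batch = 272.8 g; LOI loss = 22.82 g; yield = 91.63%

Every computation runs at full precision at each step. Mid-chain values are shown (rounded to four significant figures) across the worked steps. Every reported result takes a single rounding. All derived quantities (yield, ignition loss, glass mass, four oxide percentages, the totals) are computed starting from the weights on 250.0 g of glass in full float precision as they appear in problem or answer.
Oxide mass targets, per 250.0 g enamel:
  ZnO: 7.780% × 250.0 = 19.45 g
  Al2O3: 0.1969% × 250.0 = 0.4922 g
  SiO2: 78.29% × 250.0 = 195.7 g
  MgO: 13.73% × 250.0 = 34.33 g
Balance tally, oxide-wise, per the reported batch figures, under the basis named above (every target is met by its sum exact up to rounding of places):
  ZnO: 19.49·0.9980 = 19.45 g (target 19.45 g)
  Al2O3: 164.1·0.003000 = 0.4923 g (target 0.4922 g)
  SiO2: 50.87·0.6381 + 164.1·0.9950 = 195.7 g (target 195.7 g)
  MgO: 50.87·0.3127 + 38.37·0.4800 = 34.32 g (target 34.33 g)
The glass-mass cross-check: total batch − LOI = 250.0 g (the targets, summed, come to 250.0 g; with the basis standing at 250.0 g — rounding explains the deltas).
Whole-batch sum: Σ batch = 272.8 g; Σ batch·LOI gives LOI loss = 22.82 g; yield: glass divided by total = 91.63%.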